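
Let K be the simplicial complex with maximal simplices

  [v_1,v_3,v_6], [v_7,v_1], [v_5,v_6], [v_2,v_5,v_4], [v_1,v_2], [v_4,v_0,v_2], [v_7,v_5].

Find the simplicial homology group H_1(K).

H_1 = Z^2.

Take the total order v_0 < v_1 < v_2 < v_3 < v_4 < v_5 < v_6 < v_7 on the vertex set. Then K (dimension 2) consists of the simplices:

  0-simplices (8): [v_0], [v_1], [v_2], [v_3], [v_4], [v_5], [v_6], [v_7]
  1-simplices (12): [v_0,v_2], [v_0,v_4], [v_1,v_2], [v_1,v_3], [v_1,v_6], [v_1,v_7], [v_2,v_4], [v_2,v_5], [v_3,v_6], [v_4,v_5], [v_5,v_6], [v_5,v_7]
  2-simplices (3): [v_0,v_2,v_4], [v_1,v_3,v_6], [v_2,v_4,v_5]

Hence C_0 ≅ Z^8, C_1 ≅ Z^12, C_2 ≅ Z^3.

Boundary ∂_1: C_1 → C_0 is given by ∂[p,q] = [q] − [p].
The 8×12 boundary matrix has rank 7 and Smith normal form diag(1,1,1,1,1,1,1).

The boundary map ∂_2: C_2 → C_1 acts by ∂[p,q,r] = [q,r] − [p,r] + [p,q]. For instance
  ∂[v_0,v_2,v_4] = [v_2,v_4] − [v_0,v_4] + [v_0,v_2],
  ∂[v_2,v_4,v_5] = [v_4,v_5] − [v_2,v_5] + [v_2,v_4].
As a 12×3 matrix over Z this has rank 3, with invariant factors (1,1,1).

From H_k ≅ ker(∂_k) / im(∂_{k+1}) we obtain:

  H_1: rank ker ∂_1 − rank ∂_2 = (12 − 7) − 3 = 2, and the invariant factors of ∂_2 are all 1, so H_1 = Z^2.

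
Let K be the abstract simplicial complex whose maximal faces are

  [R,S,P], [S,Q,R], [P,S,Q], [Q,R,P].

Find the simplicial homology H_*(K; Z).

Take the total order P < Q < R < S on the vertex set. Then K (dimension 2) consists of the simplices:

  0-simplices (4): P, Q, R, S
  1-simplices (6): PQ, PR, PS, QR, QS, RS
  2-simplices (4): PQR, PQS, PRS, QRS

Hence C_0 ≅ Z^4, C_1 ≅ Z^6, C_2 ≅ Z^4.

∂_1: C_1 → C_0 is given by ∂[p,q] = [q] − [p]. For instance
  ∂PR = R − P.
This gives a 4×6 integer matrix of rank 3; reducing to Smith normal form yields diagonal entries (1,1,1).

Boundary ∂_2: C_2 → C_1 sends each 2-simplex [p,q,r] to [q,r] − [p,r] + [p,q]. For instance
  ∂PQS = QS − PS + PQ,
  ∂QRS = RS − QS + QR.
As a 6×4 matrix over Z this has rank 3, with invariant factors (1,1,1).

Computing H_k = (kernel of ∂_k) / (image of ∂_{k+1}):

  H_0: rank C_0 − rank ∂_1 = 4 − 3 = 1, and the invariant factors of ∂_1 are all 1, so H_0 = Z.
  H_1: rank ker ∂_1 − rank ∂_2 = (6 − 3) − 3 = 0, and the invariant factors of ∂_2 are all 1, so H_1 = 0.
  H_2: rank ker ∂_2 − rank ∂_3 = (4 − 3) − 0 = 1, and there is no ∂_3, so H_2 = Z.

H_0 ≅ Z,  H_1 = 0,  H_2 ≅ Z.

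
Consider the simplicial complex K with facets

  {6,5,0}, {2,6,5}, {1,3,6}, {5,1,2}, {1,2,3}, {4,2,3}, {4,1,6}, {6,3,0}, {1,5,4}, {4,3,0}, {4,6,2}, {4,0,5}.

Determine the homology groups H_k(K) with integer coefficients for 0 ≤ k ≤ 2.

H_0 ≅ Z,  H_1 ≅ Z/2Z,  H_2 = 0.

Fix the vertex order 0 < 1 < 2 < 3 < 4 < 5 < 6 and write every simplex with vertices in increasing order. Then dim K = 2 and the simplices of K are:

  0-simplices (7): [0], [1], [2], [3], [4], [5], [6]
  1-simplices (18): [0,3], [0,4], [0,5], [0,6], [1,2], [1,3], [1,4], [1,5], [1,6], [2,3], [2,4], [2,5], [2,6], [3,4], [3,6], [4,5], [4,6], [5,6]
  2-simplices (12): [0,3,4], [0,3,6], [0,4,5], [0,5,6], [1,2,3], [1,2,5], [1,3,6], [1,4,5], [1,4,6], [2,3,4], [2,4,6], [2,5,6]

so the chain groups are C_0 ≅ Z^7, C_1 ≅ Z^18, C_2 ≅ Z^12.

∂_1: C_1 → C_0 is given by ∂[p,q] = [q] − [p]. For instance
  ∂[2,4] = [4] − [2].
The 7×18 boundary matrix has rank 6 and Smith normal form diag(1,1,1,1,1,1).

∂_2: C_2 → C_1 sends each 2-simplex [p,q,r] to [q,r] − [p,r] + [p,q]. For instance
  ∂[0,5,6] = [5,6] − [0,6] + [0,5],
  ∂[2,4,6] = [4,6] − [2,6] + [2,4].
This gives a 18×12 integer matrix of rank 12; reducing to Smith normal form yields diagonal entries (1,1,1,1,1,1,1,1,1,1,1,2).

Reading off H_k = ker ∂_k / im ∂_{k+1}:

  H_0: rank C_0 − rank ∂_1 = 7 − 6 = 1, and the invariant factors of ∂_1 are all 1, so H_0 = Z.
  H_1: rank ker ∂_1 − rank ∂_2 = (18 − 6) − 12 = 0, and ∂_2 has invariant factor 2 > 1, so H_1 = Z/2Z.
  H_2: rank ker ∂_2 − rank ∂_3 = (12 − 12) − 0 = 0, and there is no ∂_3, so H_2 = 0.

(K is a triangulation of the real projective plane RP^2.)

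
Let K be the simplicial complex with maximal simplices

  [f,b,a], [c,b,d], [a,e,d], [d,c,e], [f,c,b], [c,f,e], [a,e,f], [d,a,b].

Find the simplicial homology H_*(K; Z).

H_0 = Z,  H_1 = 0,  H_2 = Z.

We work with the vertex ordering a < b < c < d < e < f. The simplices of K, each written with vertices in increasing order, are:

  0-simplices (6): a, b, c, d, e, f
  1-simplices (12): ab, ad, ae, af, bc, bd, bf, cd, ce, cf, de, ef
  2-simplices (8): abd, abf, ade, aef, bcd, bcf, cde, cef

so the chain groups are C_0 ≅ Z^6, C_1 ≅ Z^12, C_2 ≅ Z^8.

The boundary map ∂_1: C_1 → C_0 maps an edge to its endpoints' difference, ∂[p,q] = q − p. For instance
  ∂ef = f − e.
This gives a 6×12 integer matrix of rank 5; reducing to Smith normal form yields diagonal entries (1,1,1,1,1).

Boundary ∂_2: C_2 → C_1 acts by ∂[p,q,r] = [q,r] − [p,r] + [p,q]. For instance
  ∂cef = ef − cf + ce,
  ∂bcf = cf − bf + bc.
As a 12×8 matrix over Z this has rank 7, with invariant factors (1,1,1,1,1,1,1).

Now H_k = ker ∂_k / im ∂_{k+1}, so:

  H_0: rank C_0 − rank ∂_1 = 6 − 5 = 1, and the invariant factors of ∂_1 are all 1, so H_0 ≅ Z.
  H_1: rank ker ∂_1 − rank ∂_2 = (12 − 5) − 7 = 0, and the invariant factors of ∂_2 are all 1, so H_1 ≅ 0.
  H_2: rank ker ∂_2 − rank ∂_3 = (8 − 7) − 0 = 1, and there is no ∂_3, so H_2 ≅ Z.

As a check, the Euler characteristic is 6 − 12 + 8 = 2, which agrees with 1 − 0 + 1 = 2.
(K is a triangulation of the 2-sphere S^2.)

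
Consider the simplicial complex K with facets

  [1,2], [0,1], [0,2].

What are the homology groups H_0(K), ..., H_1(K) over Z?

We work with the vertex ordering 0 < 1 < 2. The simplices of K, each written with vertices in increasing order, are:

  0-simplices (3): [0], [1], [2]
  1-simplices (3): [0,1], [0,2], [1,2]

Hence C_0 ≅ Z^3, C_1 ≅ Z^3.

Boundary ∂_1: C_1 → C_0 maps an edge to its endpoints' difference, ∂[p,q] = q − p. For instance
  ∂[0,2] = [2] − [0].
This gives a 3×3 integer matrix of rank 2; reducing to Smith normal form yields diagonal entries (1,1).

Computing H_k = (kernel of ∂_k) / (image of ∂_{k+1}):

  H_0: rank C_0 − rank ∂_1 = 3 − 2 = 1, and the invariant factors of ∂_1 are all 1, so H_0 = Z.
  H_1: rank ker ∂_1 − rank ∂_2 = (3 − 2) − 0 = 1, and there is no ∂_2, so H_1 = Z.

As a check, the Euler characteristic is 3 − 3 = 0, which agrees with 1 − 1 = 0.
(K is a triangulation of the circle S^1.)

H_0 = Z,  H_1 = Z.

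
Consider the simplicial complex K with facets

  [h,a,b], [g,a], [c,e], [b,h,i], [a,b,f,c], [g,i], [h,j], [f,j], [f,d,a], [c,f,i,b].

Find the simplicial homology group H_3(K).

Order the vertices as a < b < c < d < e < f < g < h < i < j. Listing each simplex with vertices in this order, K has dimension 3 with simplices:

  0-simplices (10): a, b, c, d, e, f, g, h, i, j
  1-simplices (19): ab, ac, ad, af, ag, ah, bc, bf, bh, bi, ce, cf, ci, df, fi, fj, gi, hi, hj
  2-simplices (10): abc, abf, abh, acf, adf, bcf, bci, bfi, bhi, cfi
  3-simplices (2): abcf, bcfi

giving chain groups C_0 ≅ Z^10, C_1 ≅ Z^19, C_2 ≅ Z^10, C_3 ≅ Z^2.

∂_1: C_1 → C_0 maps an edge to its endpoints' difference, ∂[p,q] = q − p. For instance
  ∂ah = h − a.
The 10×19 boundary matrix has rank 9 and Smith normal form diag(1,1,1,1,1,1,1,1,1).

The boundary map ∂_2: C_2 → C_1 maps a triangle to the signed sum of its edges. For instance
  ∂cfi = fi − ci + cf,
  ∂bci = ci − bi + bc.
The resulting 19×10 matrix has rank 8, and its Smith normal form has invariant factors (1,1,1,1,1,1,1,1).

Boundary ∂_3: C_3 → C_2 sends each 3-simplex σ to the alternating sum Σ_i (−1)^i (σ with its i-th vertex removed). For instance
  ∂bcfi = cfi − bfi + bci − bcf,
  ∂abcf = bcf − acf + abf − abc.
This gives a 10×2 integer matrix of rank 2; reducing to Smith normal form yields diagonal entries (1,1).

Computing H_k = (kernel of ∂_k) / (image of ∂_{k+1}):

  H_3: rank ker ∂_3 − rank ∂_4 = (2 − 2) − 0 = 0, and there is no ∂_4, so H_3 ≅ 0.

H_3 = 0.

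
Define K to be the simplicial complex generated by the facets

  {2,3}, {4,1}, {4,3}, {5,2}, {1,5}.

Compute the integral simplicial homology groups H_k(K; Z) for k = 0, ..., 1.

H_0 ≅ Z,  H_1 ≅ Z.

We work with the vertex ordering 1 < 2 < 3 < 4 < 5. The simplices of K, each written with vertices in increasing order, are:

  0-simplices (5): [1], [2], [3], [4], [5]
  1-simplices (5): [1,4], [1,5], [2,3], [2,5], [3,4]

giving chain groups C_0 ≅ Z^5, C_1 ≅ Z^5.

The boundary map ∂_1: C_1 → C_0 maps an edge to its endpoints' difference, ∂[p,q] = q − p. For instance
  ∂[2,5] = [5] − [2].
The 5×5 boundary matrix has rank 4 and Smith normal form diag(1,1,1,1).

Reading off H_k = ker ∂_k / im ∂_{k+1}:

  H_0: rank C_0 − rank ∂_1 = 5 − 4 = 1, and the invariant factors of ∂_1 are all 1, so H_0 ≅ Z.
  H_1: rank ker ∂_1 − rank ∂_2 = (5 − 4) − 0 = 1, and there is no ∂_2, so H_1 ≅ Z.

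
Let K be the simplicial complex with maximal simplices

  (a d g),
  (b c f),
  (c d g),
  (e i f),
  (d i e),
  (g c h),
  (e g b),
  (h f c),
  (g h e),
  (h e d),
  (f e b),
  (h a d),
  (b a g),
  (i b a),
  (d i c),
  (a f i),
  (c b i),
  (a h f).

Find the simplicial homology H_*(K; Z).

Take the total order a < b < c < d < e < f < g < h < i on the vertex set. Then K (dimension 2) consists of the simplices:

  0-simplices (9): a, b, c, d, e, f, g, h, i
  1-simplices (27): ab, ad, af, ag, ah, ai, bc, be, bf, bg, bi, cd, cf, cg, ch, ci, de, dg, dh, di, ef, eg, eh, ei, fh, fi, gh
  2-simplices (18): abg, abi, adg, adh, afh, afi, bcf, bci, bef, beg, cdg, cdi, cfh, cgh, deh, dei, efi, egh

Hence C_0 ≅ Z^9, C_1 ≅ Z^27, C_2 ≅ Z^18.

The boundary map ∂_1: C_1 → C_0 sends each edge [p,q] (with p < q) to q − p. For instance
  ∂ch = h − c.
This gives a 9×27 integer matrix of rank 8; reducing to Smith normal form yields diagonal entries (1,1,1,1,1,1,1,1).

The boundary map ∂_2: C_2 → C_1 acts by ∂[p,q,r] = [q,r] − [p,r] + [p,q]. For instance
  ∂cfh = fh − ch + cf,
  ∂egh = gh − eh + eg.
This gives a 27×18 integer matrix of rank 18; reducing to Smith normal form yields diagonal entries (1,1,1,1,1,1,1,1,1,1,1,1,1,1,1,1,1,2).

Computing H_k = (kernel of ∂_k) / (image of ∂_{k+1}):

  H_0: rank C_0 − rank ∂_1 = 9 − 8 = 1, and the invariant factors of ∂_1 are all 1, so H_0 ≅ Z.
  H_1: rank ker ∂_1 − rank ∂_2 = (27 − 8) − 18 = 1, and ∂_2 has invariant factor 2 > 1, so H_1 ≅ Z ⊕ Z_2.
  H_2: rank ker ∂_2 − rank ∂_3 = (18 − 18) − 0 = 0, and there is no ∂_3, so H_2 ≅ 0.

H_0 = Z,  H_1 = Z ⊕ Z_2,  H_2 = 0.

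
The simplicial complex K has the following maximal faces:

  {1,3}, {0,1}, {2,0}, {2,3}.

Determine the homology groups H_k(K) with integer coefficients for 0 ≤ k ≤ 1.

K has 4 vertices, 4 edges.
rank ∂_0 = 0, rank ∂_1 = 3 ⇒ b_0 = 4 − 0 − 3 = 1; all invariant factors of ∂_1 are 1 so no torsion. So H_0 = Z.
rank ∂_1 = 3, rank ∂_2 = 0 ⇒ b_1 = 4 − 3 − 0 = 1. So H_1 = Z.

H_0 = Z,  H_1 = Z.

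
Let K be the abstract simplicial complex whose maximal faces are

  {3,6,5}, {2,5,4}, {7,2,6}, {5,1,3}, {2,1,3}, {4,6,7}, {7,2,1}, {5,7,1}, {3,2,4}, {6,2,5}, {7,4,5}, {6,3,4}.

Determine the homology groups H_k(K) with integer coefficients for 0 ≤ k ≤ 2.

Fix the vertex order 1 < 2 < 3 < 4 < 5 < 6 < 7 and write every simplex with vertices in increasing order. Then dim K = 2 and the simplices of K are:

  0-simplices (7): [1], [2], [3], [4], [5], [6], [7]
  1-simplices (18): [1,2], [1,3], [1,5], [1,7], [2,3], [2,4], [2,5], [2,6], [2,7], [3,4], [3,5], [3,6], [4,5], [4,6], [4,7], [5,6], [5,7], [6,7]
  2-simplices (12): [1,2,3], [1,2,7], [1,3,5], [1,5,7], [2,3,4], [2,4,5], [2,5,6], [2,6,7], [3,4,6], [3,5,6], [4,5,7], [4,6,7]

so the chain groups are C_0 ≅ Z^7, C_1 ≅ Z^18, C_2 ≅ Z^12.

The boundary map ∂_1: C_1 → C_0 maps an edge to its endpoints' difference, ∂[p,q] = q − p.
The 7×18 boundary matrix has rank 6 and Smith normal form diag(1,1,1,1,1,1).

∂_2: C_2 → C_1 acts by ∂[p,q,r] = [q,r] − [p,r] + [p,q]. For instance
  ∂[2,5,6] = [5,6] − [2,6] + [2,5],
  ∂[4,5,7] = [5,7] − [4,7] + [4,5].
As a 18×12 matrix over Z this has rank 12, with invariant factors (1,1,1,1,1,1,1,1,1,1,1,2).

Reading off H_k = ker ∂_k / im ∂_{k+1}:

  H_0: rank C_0 − rank ∂_1 = 7 − 6 = 1, and the invariant factors of ∂_1 are all 1, so H_0 ≅ Z.
  H_1: rank ker ∂_1 − rank ∂_2 = (18 − 6) − 12 = 0, and ∂_2 has invariant factor 2 > 1, so H_1 ≅ Z/2.
  H_2: rank ker ∂_2 − rank ∂_3 = (12 − 12) − 0 = 0, and there is no ∂_3, so H_2 ≅ 0.

As a check, the Euler characteristic is 7 − 18 + 12 = 1, which agrees with 1 − 0 + 0 = 1.
(K is a triangulation of the real projective plane RP^2.)

H_0 = Z,  H_1 = Z/2,  H_2 = 0.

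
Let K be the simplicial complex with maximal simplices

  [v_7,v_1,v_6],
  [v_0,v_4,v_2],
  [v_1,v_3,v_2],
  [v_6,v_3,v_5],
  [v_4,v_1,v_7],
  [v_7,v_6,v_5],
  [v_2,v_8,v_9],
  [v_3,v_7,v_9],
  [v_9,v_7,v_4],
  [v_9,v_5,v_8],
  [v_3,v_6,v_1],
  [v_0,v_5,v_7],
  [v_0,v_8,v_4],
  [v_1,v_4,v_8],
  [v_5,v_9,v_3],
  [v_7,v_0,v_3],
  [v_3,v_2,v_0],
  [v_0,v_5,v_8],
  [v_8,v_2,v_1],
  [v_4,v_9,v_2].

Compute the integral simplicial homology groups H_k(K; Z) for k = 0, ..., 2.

Fix the vertex order v_0 < v_1 < v_2 < v_3 < v_4 < v_5 < v_6 < v_7 < v_8 < v_9 and write every simplex with vertices in increasing order. Then dim K = 2 and the simplices of K are:

  0-simplices (10): [v_0], [v_1], [v_2], [v_3], [v_4], [v_5], [v_6], [v_7], [v_8], [v_9]
  1-simplices (30): (30 of them)
  2-simplices (20): (20 of them)

giving chain groups C_0 ≅ Z^10, C_1 ≅ Z^30, C_2 ≅ Z^20.

Boundary ∂_1: C_1 → C_0 maps an edge to its endpoints' difference, ∂[p,q] = q − p. For instance
  ∂[v_1,v_6] = [v_6] − [v_1].
The resulting 10×30 matrix has rank 9, and its Smith normal form has invariant factors (1,1,1,1,1,1,1,1,1).

The boundary map ∂_2: C_2 → C_1 acts by ∂[p,q,r] = [q,r] − [p,r] + [p,q]. For instance
  ∂[v_3,v_5,v_9] = [v_5,v_9] − [v_3,v_9] + [v_3,v_5],
  ∂[v_3,v_5,v_6] = [v_5,v_6] − [v_3,v_6] + [v_3,v_5].
As a 30×20 matrix over Z this has rank 20, with invariant factors (1,1,1,1,1,1,1,1,1,1,1,1,1,1,1,1,1,1,1,2).

Now H_k = ker ∂_k / im ∂_{k+1}, so:

  H_0: rank C_0 − rank ∂_1 = 10 − 9 = 1, and the invariant factors of ∂_1 are all 1, so H_0 ≅ Z.
  H_1: rank ker ∂_1 − rank ∂_2 = (30 − 9) − 20 = 1, and ∂_2 has invariant factor 2 > 1, so H_1 ≅ Z ⊕ Z/2.
  H_2: rank ker ∂_2 − rank ∂_3 = (20 − 20) − 0 = 0, and there is no ∂_3, so H_2 ≅ 0.

H_0 = Z,  H_1 = Z ⊕ Z/2,  H_2 = 0.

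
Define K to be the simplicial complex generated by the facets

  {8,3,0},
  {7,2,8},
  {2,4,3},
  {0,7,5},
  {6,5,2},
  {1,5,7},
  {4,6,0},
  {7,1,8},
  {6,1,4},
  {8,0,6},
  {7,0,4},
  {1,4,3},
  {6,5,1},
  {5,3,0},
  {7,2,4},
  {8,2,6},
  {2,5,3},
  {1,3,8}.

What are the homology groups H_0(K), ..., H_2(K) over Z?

H_0 = Z,  H_1 = Z^2,  H_2 = Z.

We work with the vertex ordering 0 < 1 < 2 < 3 < 4 < 5 < 6 < 7 < 8. The simplices of K, each written with vertices in increasing order, are:

  0-simplices (9): [0], [1], [2], [3], [4], [5], [6], [7], [8]
  1-simplices (27): (27 of them)
  2-simplices (18): [0,3,5], [0,3,8], [0,4,6], [0,4,7], [0,5,7], [0,6,8], [1,3,4], [1,3,8], [1,4,6], [1,5,6], [1,5,7], [1,7,8], [2,3,4], [2,3,5], [2,4,7], [2,5,6], [2,6,8], [2,7,8]

so the chain groups are C_0 ≅ Z^9, C_1 ≅ Z^27, C_2 ≅ Z^18.

Boundary ∂_1: C_1 → C_0 sends each edge [p,q] (with p < q) to q − p. For instance
  ∂[2,8] = [8] − [2].
This gives a 9×27 integer matrix of rank 8; reducing to Smith normal form yields diagonal entries (1,1,1,1,1,1,1,1).

∂_2: C_2 → C_1 maps a triangle to the signed sum of its edges. For instance
  ∂[1,3,8] = [3,8] − [1,8] + [1,3],
  ∂[0,4,6] = [4,6] − [0,6] + [0,4].
This gives a 27×18 integer matrix of rank 17; reducing to Smith normal form yields diagonal entries (1,1,1,1,1,1,1,1,1,1,1,1,1,1,1,1,1).

From H_k ≅ ker(∂_k) / im(∂_{k+1}) we obtain:

  H_0: rank C_0 − rank ∂_1 = 9 − 8 = 1, and the invariant factors of ∂_1 are all 1, so H_0 ≅ Z.
  H_1: rank ker ∂_1 − rank ∂_2 = (27 − 8) − 17 = 2, and the invariant factors of ∂_2 are all 1, so H_1 ≅ Z^2.
  H_2: rank ker ∂_2 − rank ∂_3 = (18 − 17) − 0 = 1, and there is no ∂_3, so H_2 ≅ Z.

As a check, the Euler characteristic is 9 − 27 + 18 = 0, which agrees with 1 − 2 + 1 = 0.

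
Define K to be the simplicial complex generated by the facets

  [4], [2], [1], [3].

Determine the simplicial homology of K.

H_0 ≅ Z^4.

K has 4 vertices.
rank ∂_0 = 0, rank ∂_1 = 0 ⇒ b_0 = 4 − 0 − 0 = 4. So H_0 ≅ Z^4.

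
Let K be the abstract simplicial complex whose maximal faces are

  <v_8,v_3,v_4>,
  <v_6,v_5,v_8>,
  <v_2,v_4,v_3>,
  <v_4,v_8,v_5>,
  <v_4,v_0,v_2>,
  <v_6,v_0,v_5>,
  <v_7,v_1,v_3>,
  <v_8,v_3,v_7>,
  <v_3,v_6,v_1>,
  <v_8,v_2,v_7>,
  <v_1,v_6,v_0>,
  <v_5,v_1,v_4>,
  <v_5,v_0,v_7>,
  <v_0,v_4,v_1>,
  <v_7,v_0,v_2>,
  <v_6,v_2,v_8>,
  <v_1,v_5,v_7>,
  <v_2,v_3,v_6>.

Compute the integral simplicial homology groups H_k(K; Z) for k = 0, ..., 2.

Take the total order v_0 < v_1 < v_2 < v_3 < v_4 < v_5 < v_6 < v_7 < v_8 on the vertex set. Then K (dimension 2) consists of the simplices:

  0-simplices (9): [v_0], [v_1], [v_2], [v_3], [v_4], [v_5], [v_6], [v_7], [v_8]
  1-simplices (27): (27 of them)
  2-simplices (18): (18 of them)

so the chain groups are C_0 ≅ Z^9, C_1 ≅ Z^27, C_2 ≅ Z^18.

Boundary ∂_1: C_1 → C_0 is given by ∂[p,q] = [q] − [p]. For instance
  ∂[v_2,v_7] = [v_7] − [v_2].
The resulting 9×27 matrix has rank 8, and its Smith normal form has invariant factors (1,1,1,1,1,1,1,1).

The boundary map ∂_2: C_2 → C_1 maps a triangle to the signed sum of its edges. For instance
  ∂[v_1,v_5,v_7] = [v_5,v_7] − [v_1,v_7] + [v_1,v_5],
  ∂[v_0,v_1,v_6] = [v_1,v_6] − [v_0,v_6] + [v_0,v_1].
This gives a 27×18 integer matrix of rank 18; reducing to Smith normal form yields diagonal entries (1,1,1,1,1,1,1,1,1,1,1,1,1,1,1,1,1,2).

Computing H_k = (kernel of ∂_k) / (image of ∂_{k+1}):

  H_0: rank C_0 − rank ∂_1 = 9 − 8 = 1, and the invariant factors of ∂_1 are all 1, so H_0 ≅ Z.
  H_1: rank ker ∂_1 − rank ∂_2 = (27 − 8) − 18 = 1, and ∂_2 has invariant factor 2 > 1, so H_1 ≅ Z ⊕ Z/2Z.
  H_2: rank ker ∂_2 − rank ∂_3 = (18 − 18) − 0 = 0, and there is no ∂_3, so H_2 ≅ 0.

As a check, the Euler characteristic is 9 − 27 + 18 = 0, which agrees with 1 − 1 + 0 = 0.

H_0 ≅ Z,  H_1 ≅ Z ⊕ Z/2Z,  H_2 = 0.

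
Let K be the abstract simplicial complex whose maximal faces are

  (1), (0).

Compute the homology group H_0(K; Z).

Order the vertices as 0 < 1. Listing each simplex with vertices in this order, K has dimension 0 with simplices:

  0-simplices (2): [0], [1]

Hence C_0 ≅ Z^2.

Computing H_k = (kernel of ∂_k) / (image of ∂_{k+1}):

  H_0: rank C_0 − rank ∂_1 = 2 − 0 = 2, and there is no ∂_1, so H_0 ≅ Z^2.

H_0 ≅ Z^2.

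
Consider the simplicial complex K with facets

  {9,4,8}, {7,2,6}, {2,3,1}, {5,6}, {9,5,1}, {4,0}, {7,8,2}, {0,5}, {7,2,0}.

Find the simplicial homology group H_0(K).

H_0 ≅ Z.

We work with the vertex ordering 0 < 1 < 2 < 3 < 4 < 5 < 6 < 7 < 8 < 9. The simplices of K, each written with vertices in increasing order, are:

  0-simplices (10): [0], [1], [2], [3], [4], [5], [6], [7], [8], [9]
  1-simplices (19): [0,2], [0,4], [0,5], [0,7], [1,2], [1,3], [1,5], [1,9], [2,3], [2,6], [2,7], [2,8], [4,8], [4,9], [5,6], [5,9], [6,7], [7,8], [8,9]
  2-simplices (6): [0,2,7], [1,2,3], [1,5,9], [2,6,7], [2,7,8], [4,8,9]

so the chain groups are C_0 ≅ Z^10, C_1 ≅ Z^19, C_2 ≅ Z^6.

Boundary ∂_1: C_1 → C_0 sends each edge [p,q] (with p < q) to q − p. For instance
  ∂[4,9] = [9] − [4].
The 10×19 boundary matrix has rank 9 and Smith normal form diag(1,1,1,1,1,1,1,1,1).

Boundary ∂_2: C_2 → C_1 acts by ∂[p,q,r] = [q,r] − [p,r] + [p,q]. For instance
  ∂[0,2,7] = [2,7] − [0,7] + [0,2],
  ∂[2,7,8] = [7,8] − [2,8] + [2,7].
The 19×6 boundary matrix has rank 6 and Smith normal form diag(1,1,1,1,1,1).

Now H_k = ker ∂_k / im ∂_{k+1}, so:

  H_0: rank C_0 − rank ∂_1 = 10 − 9 = 1, and the invariant factors of ∂_1 are all 1, so H_0 = Z.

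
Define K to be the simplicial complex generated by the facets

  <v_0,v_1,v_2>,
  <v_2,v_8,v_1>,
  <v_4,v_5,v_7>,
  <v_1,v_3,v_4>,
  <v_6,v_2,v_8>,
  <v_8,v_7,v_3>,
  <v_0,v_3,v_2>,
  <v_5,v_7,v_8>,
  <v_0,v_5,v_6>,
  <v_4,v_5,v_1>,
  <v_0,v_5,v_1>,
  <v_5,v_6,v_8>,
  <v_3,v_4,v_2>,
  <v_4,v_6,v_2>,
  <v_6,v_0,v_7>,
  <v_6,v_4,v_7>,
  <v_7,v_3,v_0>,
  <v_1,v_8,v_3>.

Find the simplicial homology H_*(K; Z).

K has 9 vertices, 27 edges, 18 triangles.
rank ∂_0 = 0, rank ∂_1 = 8 ⇒ b_0 = 9 − 0 − 8 = 1; all invariant factors of ∂_1 are 1 so no torsion. So H_0 ≅ Z.
rank ∂_1 = 8, rank ∂_2 = 18 ⇒ b_1 = 27 − 8 − 18 = 1; ∂_2 has invariant factor(s) [2] giving torsion. So H_1 ≅ Z × Z/2.
rank ∂_2 = 18, rank ∂_3 = 0 ⇒ b_2 = 18 − 18 − 0 = 0. So H_2 ≅ 0.

H_0 ≅ Z,  H_1 ≅ Z × Z/2,  H_2 = 0.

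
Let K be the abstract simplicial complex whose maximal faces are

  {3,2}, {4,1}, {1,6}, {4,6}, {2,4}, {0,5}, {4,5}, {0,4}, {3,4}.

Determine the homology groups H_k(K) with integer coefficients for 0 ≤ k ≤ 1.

H_0 ≅ Z,  H_1 ≅ Z^3.

We work with the vertex ordering 0 < 1 < 2 < 3 < 4 < 5 < 6. The simplices of K, each written with vertices in increasing order, are:

  0-simplices (7): [0], [1], [2], [3], [4], [5], [6]
  1-simplices (9): [0,4], [0,5], [1,4], [1,6], [2,3], [2,4], [3,4], [4,5], [4,6]

so the chain groups are C_0 ≅ Z^7, C_1 ≅ Z^9.

Boundary ∂_1: C_1 → C_0 maps an edge to its endpoints' difference, ∂[p,q] = q − p. For instance
  ∂[2,4] = [4] − [2].
As a 7×9 matrix over Z this has rank 6, with invariant factors (1,1,1,1,1,1).

Computing H_k = (kernel of ∂_k) / (image of ∂_{k+1}):

  H_0: rank C_0 − rank ∂_1 = 7 − 6 = 1, and the invariant factors of ∂_1 are all 1, so H_0 ≅ Z.
  H_1: rank ker ∂_1 − rank ∂_2 = (9 − 6) − 0 = 3, and there is no ∂_2, so H_1 ≅ Z^3.

As a check, the Euler characteristic is 7 − 9 = -2, which agrees with 1 − 3 = -2.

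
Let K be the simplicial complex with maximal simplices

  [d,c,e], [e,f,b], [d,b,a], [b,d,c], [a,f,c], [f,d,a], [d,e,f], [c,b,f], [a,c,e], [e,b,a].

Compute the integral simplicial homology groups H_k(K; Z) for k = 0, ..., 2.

H_0 ≅ Z,  H_1 ≅ Z/2,  H_2 = 0.

We work with the vertex ordering a < b < c < d < e < f. The simplices of K, each written with vertices in increasing order, are:

  0-simplices (6): a, b, c, d, e, f
  1-simplices (15): ab, ac, ad, ae, af, bc, bd, be, bf, cd, ce, cf, de, df, ef
  2-simplices (10): abd, abe, ace, acf, adf, bcd, bcf, bef, cde, def

Hence C_0 ≅ Z^6, C_1 ≅ Z^15, C_2 ≅ Z^10.

The boundary map ∂_1: C_1 → C_0 maps an edge to its endpoints' difference, ∂[p,q] = q − p.
The resulting 6×15 matrix has rank 5, and its Smith normal form has invariant factors (1,1,1,1,1).

The boundary map ∂_2: C_2 → C_1 sends each 2-simplex [p,q,r] to [q,r] − [p,r] + [p,q]. For instance
  ∂def = ef − df + de,
  ∂bcd = cd − bd + bc.
As a 15×10 matrix over Z this has rank 10, with invariant factors (1,1,1,1,1,1,1,1,1,2).

Computing H_k = (kernel of ∂_k) / (image of ∂_{k+1}):

  H_0: rank C_0 − rank ∂_1 = 6 − 5 = 1, and the invariant factors of ∂_1 are all 1, so H_0 = Z.
  H_1: rank ker ∂_1 − rank ∂_2 = (15 − 5) − 10 = 0, and ∂_2 has invariant factor 2 > 1, so H_1 = Z/2.
  H_2: rank ker ∂_2 − rank ∂_3 = (10 − 10) − 0 = 0, and there is no ∂_3, so H_2 = 0.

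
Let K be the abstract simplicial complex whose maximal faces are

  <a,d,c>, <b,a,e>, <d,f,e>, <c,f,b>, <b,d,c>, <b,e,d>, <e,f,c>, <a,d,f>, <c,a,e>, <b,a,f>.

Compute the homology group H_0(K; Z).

H_0 ≅ Z.

Take the total order a < b < c < d < e < f on the vertex set. Then K (dimension 2) consists of the simplices:

  0-simplices (6): a, b, c, d, e, f
  1-simplices (15): ab, ac, ad, ae, af, bc, bd, be, bf, cd, ce, cf, de, df, ef
  2-simplices (10): abe, abf, acd, ace, adf, bcd, bcf, bde, cef, def

giving chain groups C_0 ≅ Z^6, C_1 ≅ Z^15, C_2 ≅ Z^10.

Boundary ∂_1: C_1 → C_0 sends each edge [p,q] (with p < q) to q − p.
As a 6×15 matrix over Z this has rank 5, with invariant factors (1,1,1,1,1).

∂_2: C_2 → C_1 maps a triangle to the signed sum of its edges. For instance
  ∂bcf = cf − bf + bc,
  ∂cef = ef − cf + ce.
The resulting 15×10 matrix has rank 10, and its Smith normal form has invariant factors (1,1,1,1,1,1,1,1,1,2).

Now H_k = ker ∂_k / im ∂_{k+1}, so:

  H_0: rank C_0 − rank ∂_1 = 6 − 5 = 1, and the invariant factors of ∂_1 are all 1, so H_0 = Z.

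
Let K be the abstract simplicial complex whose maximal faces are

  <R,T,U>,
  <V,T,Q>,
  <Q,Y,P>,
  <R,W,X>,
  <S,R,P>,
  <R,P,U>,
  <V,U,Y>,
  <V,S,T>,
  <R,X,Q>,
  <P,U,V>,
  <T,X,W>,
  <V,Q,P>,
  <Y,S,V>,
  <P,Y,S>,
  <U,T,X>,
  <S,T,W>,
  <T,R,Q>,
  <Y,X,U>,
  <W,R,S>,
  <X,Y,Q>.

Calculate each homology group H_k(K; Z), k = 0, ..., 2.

H_0 = Z,  H_1 = Z ⊕ Z/2,  H_2 = 0.

K has 10 vertices, 30 edges, 20 triangles.
rank ∂_0 = 0, rank ∂_1 = 9 ⇒ b_0 = 10 − 0 − 9 = 1; all invariant factors of ∂_1 are 1 so no torsion. So H_0 ≅ Z.
rank ∂_1 = 9, rank ∂_2 = 20 ⇒ b_1 = 30 − 9 − 20 = 1; ∂_2 has invariant factor(s) [2] giving torsion. So H_1 ≅ Z ⊕ Z/2.
rank ∂_2 = 20, rank ∂_3 = 0 ⇒ b_2 = 20 − 20 − 0 = 0. So H_2 ≅ 0.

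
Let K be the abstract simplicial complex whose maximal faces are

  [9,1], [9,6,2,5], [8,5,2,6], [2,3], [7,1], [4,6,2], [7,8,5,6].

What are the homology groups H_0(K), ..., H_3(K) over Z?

We work with the vertex ordering 1 < 2 < 3 < 4 < 5 < 6 < 7 < 8 < 9. The simplices of K, each written with vertices in increasing order, are:

  0-simplices (9): [1], [2], [3], [4], [5], [6], [7], [8], [9]
  1-simplices (17): [1,7], [1,9], [2,3], [2,4], [2,5], [2,6], [2,8], [2,9], [4,6], [5,6], [5,7], [5,8], [5,9], [6,7], [6,8], [6,9], [7,8]
  2-simplices (11): [2,4,6], [2,5,6], [2,5,8], [2,5,9], [2,6,8], [2,6,9], [5,6,7], [5,6,8], [5,6,9], [5,7,8], [6,7,8]
  3-simplices (3): [2,5,6,8], [2,5,6,9], [5,6,7,8]

giving chain groups C_0 ≅ Z^9, C_1 ≅ Z^17, C_2 ≅ Z^11, C_3 ≅ Z^3.

∂_1: C_1 → C_0 is given by ∂[p,q] = [q] − [p].
This gives a 9×17 integer matrix of rank 8; reducing to Smith normal form yields diagonal entries (1,1,1,1,1,1,1,1).

∂_2: C_2 → C_1 sends each 2-simplex [p,q,r] to [q,r] − [p,r] + [p,q]. For instance
  ∂[2,4,6] = [4,6] − [2,6] + [2,4],
  ∂[5,6,9] = [6,9] − [5,9] + [5,6].
The 17×11 boundary matrix has rank 8 and Smith normal form diag(1,1,1,1,1,1,1,1).

Boundary ∂_3: C_3 → C_2 sends each 3-simplex σ to the alternating sum Σ_i (−1)^i (σ with its i-th vertex removed). For instance
  ∂[5,6,7,8] = [6,7,8] − [5,7,8] + [5,6,8] − [5,6,7],
  ∂[2,5,6,8] = [5,6,8] − [2,6,8] + [2,5,8] − [2,5,6].
The resulting 11×3 matrix has rank 3, and its Smith normal form has invariant factors (1,1,1).

Now H_k = ker ∂_k / im ∂_{k+1}, so:

  H_0: rank C_0 − rank ∂_1 = 9 − 8 = 1, and the invariant factors of ∂_1 are all 1, so H_0 = Z.
  H_1: rank ker ∂_1 − rank ∂_2 = (17 − 8) − 8 = 1, and the invariant factors of ∂_2 are all 1, so H_1 = Z.
  H_2: rank ker ∂_2 − rank ∂_3 = (11 − 8) − 3 = 0, and the invariant factors of ∂_3 are all 1, so H_2 = 0.
  H_3: rank ker ∂_3 − rank ∂_4 = (3 − 3) − 0 = 0, and there is no ∂_4, so H_3 = 0.

H_0 ≅ Z,  H_1 ≅ Z,  H_2 = 0,  H_3 = 0.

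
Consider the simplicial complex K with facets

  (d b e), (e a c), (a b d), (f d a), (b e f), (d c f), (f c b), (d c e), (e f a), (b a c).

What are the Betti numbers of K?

Fix the vertex order a < b < c < d < e < f and write every simplex with vertices in increasing order. Then dim K = 2 and the simplices of K are:

  0-simplices (6): a, b, c, d, e, f
  1-simplices (15): ab, ac, ad, ae, af, bc, bd, be, bf, cd, ce, cf, de, df, ef
  2-simplices (10): abc, abd, ace, adf, aef, bcf, bde, bef, cde, cdf

Hence C_0 ≅ Z^6, C_1 ≅ Z^15, C_2 ≅ Z^10.

The boundary map ∂_1: C_1 → C_0 is given by ∂[p,q] = [q] − [p].
As a 6×15 matrix over Z this has rank 5, with invariant factors (1,1,1,1,1).

∂_2: C_2 → C_1 maps a triangle to the signed sum of its edges. For instance
  ∂adf = df − af + ad,
  ∂abd = bd − ad + ab.
As a 15×10 matrix over Z this has rank 10, with invariant factors (1,1,1,1,1,1,1,1,1,2).

Reading off H_k = ker ∂_k / im ∂_{k+1}:

  H_0: rank C_0 − rank ∂_1 = 6 − 5 = 1, and the invariant factors of ∂_1 are all 1, so H_0 ≅ Z.
  H_1: rank ker ∂_1 − rank ∂_2 = (15 − 5) − 10 = 0, and ∂_2 has invariant factor 2 > 1, so H_1 ≅ Z/2.
  H_2: rank ker ∂_2 − rank ∂_3 = (10 − 10) − 0 = 0, and there is no ∂_3, so H_2 ≅ 0.

As a check, the Euler characteristic is 6 − 15 + 10 = 1, which agrees with 1 − 0 + 0 = 1.
(K is a triangulation of the real projective plane RP^2.)

Hence the Betti numbers are b_0 = 1, b_1 = 0, b_2 = 0.

b_0 = 1, b_1 = 0, b_2 = 0.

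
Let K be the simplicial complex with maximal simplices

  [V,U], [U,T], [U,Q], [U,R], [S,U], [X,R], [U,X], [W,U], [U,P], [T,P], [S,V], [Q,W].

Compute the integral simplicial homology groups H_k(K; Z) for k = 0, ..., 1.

H_0 = Z,  H_1 = Z^4.

We work with the vertex ordering P < Q < R < S < T < U < V < W < X. The simplices of K, each written with vertices in increasing order, are:

  0-simplices (9): P, Q, R, S, T, U, V, W, X
  1-simplices (12): PT, PU, QU, QW, RU, RX, SU, SV, TU, UV, UW, UX

giving chain groups C_0 ≅ Z^9, C_1 ≅ Z^12.

The boundary map ∂_1: C_1 → C_0 sends each edge [p,q] (with p < q) to q − p. For instance
  ∂SU = U − S.
The 9×12 boundary matrix has rank 8 and Smith normal form diag(1,1,1,1,1,1,1,1).

Now H_k = ker ∂_k / im ∂_{k+1}, so:

  H_0: rank C_0 − rank ∂_1 = 9 − 8 = 1, and the invariant factors of ∂_1 are all 1, so H_0 = Z.
  H_1: rank ker ∂_1 − rank ∂_2 = (12 − 8) − 0 = 4, and there is no ∂_2, so H_1 = Z^4.

As a check, the Euler characteristic is 9 − 12 = -3, which agrees with 1 − 4 = -3.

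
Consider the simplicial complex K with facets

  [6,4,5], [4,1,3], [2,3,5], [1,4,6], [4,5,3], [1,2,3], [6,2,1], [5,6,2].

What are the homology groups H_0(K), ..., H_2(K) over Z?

Fix the vertex order 1 < 2 < 3 < 4 < 5 < 6 and write every simplex with vertices in increasing order. Then dim K = 2 and the simplices of K are:

  0-simplices (6): [1], [2], [3], [4], [5], [6]
  1-simplices (12): [1,2], [1,3], [1,4], [1,6], [2,3], [2,5], [2,6], [3,4], [3,5], [4,5], [4,6], [5,6]
  2-simplices (8): [1,2,3], [1,2,6], [1,3,4], [1,4,6], [2,3,5], [2,5,6], [3,4,5], [4,5,6]

Hence C_0 ≅ Z^6, C_1 ≅ Z^12, C_2 ≅ Z^8.

Boundary ∂_1: C_1 → C_0 is given by ∂[p,q] = [q] − [p]. For instance
  ∂[5,6] = [6] − [5].
This gives a 6×12 integer matrix of rank 5; reducing to Smith normal form yields diagonal entries (1,1,1,1,1).

∂_2: C_2 → C_1 acts by ∂[p,q,r] = [q,r] − [p,r] + [p,q]. For instance
  ∂[1,2,3] = [2,3] − [1,3] + [1,2],
  ∂[2,3,5] = [3,5] − [2,5] + [2,3].
The 12×8 boundary matrix has rank 7 and Smith normal form diag(1,1,1,1,1,1,1).

Reading off H_k = ker ∂_k / im ∂_{k+1}:

  H_0: rank C_0 − rank ∂_1 = 6 − 5 = 1, and the invariant factors of ∂_1 are all 1, so H_0 = Z.
  H_1: rank ker ∂_1 − rank ∂_2 = (12 − 5) − 7 = 0, and the invariant factors of ∂_2 are all 1, so H_1 = 0.
  H_2: rank ker ∂_2 − rank ∂_3 = (8 − 7) − 0 = 1, and there is no ∂_3, so H_2 = Z.

(K is a triangulation of the 2-sphere S^2.)

H_0 = Z,  H_1 = 0,  H_2 = Z.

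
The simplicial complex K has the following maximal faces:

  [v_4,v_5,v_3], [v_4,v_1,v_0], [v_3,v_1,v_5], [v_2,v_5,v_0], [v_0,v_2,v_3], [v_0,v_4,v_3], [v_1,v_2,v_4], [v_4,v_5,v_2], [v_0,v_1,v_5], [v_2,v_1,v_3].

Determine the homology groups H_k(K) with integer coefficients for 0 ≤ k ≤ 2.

H_0 = Z,  H_1 = Z/2,  H_2 = 0.

Order the vertices as v_0 < v_1 < v_2 < v_3 < v_4 < v_5. Listing each simplex with vertices in this order, K has dimension 2 with simplices:

  0-simplices (6): [v_0], [v_1], [v_2], [v_3], [v_4], [v_5]
  1-simplices (15): (15 of them)
  2-simplices (10): [v_0,v_1,v_4], [v_0,v_1,v_5], [v_0,v_2,v_3], [v_0,v_2,v_5], [v_0,v_3,v_4], [v_1,v_2,v_3], [v_1,v_2,v_4], [v_1,v_3,v_5], [v_2,v_4,v_5], [v_3,v_4,v_5]

giving chain groups C_0 ≅ Z^6, C_1 ≅ Z^15, C_2 ≅ Z^10.

∂_1: C_1 → C_0 is given by ∂[p,q] = [q] − [p]. For instance
  ∂[v_3,v_4] = [v_4] − [v_3].
As a 6×15 matrix over Z this has rank 5, with invariant factors (1,1,1,1,1).

∂_2: C_2 → C_1 acts by ∂[p,q,r] = [q,r] − [p,r] + [p,q]. For instance
  ∂[v_2,v_4,v_5] = [v_4,v_5] − [v_2,v_5] + [v_2,v_4],
  ∂[v_0,v_2,v_5] = [v_2,v_5] − [v_0,v_5] + [v_0,v_2].
The resulting 15×10 matrix has rank 10, and its Smith normal form has invariant factors (1,1,1,1,1,1,1,1,1,2).

Now H_k = ker ∂_k / im ∂_{k+1}, so:

  H_0: rank C_0 − rank ∂_1 = 6 − 5 = 1, and the invariant factors of ∂_1 are all 1, so H_0 = Z.
  H_1: rank ker ∂_1 − rank ∂_2 = (15 − 5) − 10 = 0, and ∂_2 has invariant factor 2 > 1, so H_1 = Z/2.
  H_2: rank ker ∂_2 − rank ∂_3 = (10 − 10) − 0 = 0, and there is no ∂_3, so H_2 = 0.

As a check, the Euler characteristic is 6 − 15 + 10 = 1, which agrees with 1 − 0 + 0 = 1.
(K is a triangulation of the real projective plane RP^2.)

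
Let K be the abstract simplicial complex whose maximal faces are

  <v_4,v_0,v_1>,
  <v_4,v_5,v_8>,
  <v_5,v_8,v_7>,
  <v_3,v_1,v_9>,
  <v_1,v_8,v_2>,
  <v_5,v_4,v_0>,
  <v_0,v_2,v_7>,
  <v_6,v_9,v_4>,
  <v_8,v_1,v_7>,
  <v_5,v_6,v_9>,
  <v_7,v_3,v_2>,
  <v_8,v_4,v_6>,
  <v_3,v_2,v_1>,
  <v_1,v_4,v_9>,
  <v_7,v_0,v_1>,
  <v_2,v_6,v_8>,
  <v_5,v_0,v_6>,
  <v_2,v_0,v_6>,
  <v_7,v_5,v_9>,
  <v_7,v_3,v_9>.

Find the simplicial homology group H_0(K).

K has 10 vertices, 30 edges, 20 triangles.
rank ∂_0 = 0, rank ∂_1 = 9 ⇒ b_0 = 10 − 0 − 9 = 1; all invariant factors of ∂_1 are 1 so no torsion. So H_0 ≅ Z.

H_0 ≅ Z.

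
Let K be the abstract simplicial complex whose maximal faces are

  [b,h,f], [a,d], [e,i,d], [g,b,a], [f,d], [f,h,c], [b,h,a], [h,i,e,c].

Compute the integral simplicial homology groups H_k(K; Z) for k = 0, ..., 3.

Take the total order a < b < c < d < e < f < g < h < i on the vertex set. Then K (dimension 3) consists of the simplices:

  0-simplices (9): a, b, c, d, e, f, g, h, i
  1-simplices (18): ab, ad, ag, ah, bf, bg, bh, ce, cf, ch, ci, de, df, di, eh, ei, fh, hi
  2-simplices (9): abg, abh, bfh, ceh, cei, cfh, chi, dei, ehi
  3-simplices (1): cehi

so the chain groups are C_0 ≅ Z^9, C_1 ≅ Z^18, C_2 ≅ Z^9, C_3 ≅ Z^1.

The boundary map ∂_1: C_1 → C_0 is given by ∂[p,q] = [q] − [p].
The 9×18 boundary matrix has rank 8 and Smith normal form diag(1,1,1,1,1,1,1,1).

The boundary map ∂_2: C_2 → C_1 sends each 2-simplex [p,q,r] to [q,r] − [p,r] + [p,q]. For instance
  ∂dei = ei − di + de,
  ∂chi = hi − ci + ch.
The 18×9 boundary matrix has rank 8 and Smith normal form diag(1,1,1,1,1,1,1,1).

Boundary ∂_3: C_3 → C_2 sends each 3-simplex σ to the alternating sum Σ_i (−1)^i (σ with its i-th vertex removed). For instance
  ∂cehi = ehi − chi + cei − ceh.
As a 9×1 matrix over Z this has rank 1, with invariant factors (1).

Now H_k = ker ∂_k / im ∂_{k+1}, so:

  H_0: rank C_0 − rank ∂_1 = 9 − 8 = 1, and the invariant factors of ∂_1 are all 1, so H_0 = Z.
  H_1: rank ker ∂_1 − rank ∂_2 = (18 − 8) − 8 = 2, and the invariant factors of ∂_2 are all 1, so H_1 = Z^2.
  H_2: rank ker ∂_2 − rank ∂_3 = (9 − 8) − 1 = 0, and the invariant factors of ∂_3 are all 1, so H_2 = 0.
  H_3: rank ker ∂_3 − rank ∂_4 = (1 − 1) − 0 = 0, and there is no ∂_4, so H_3 = 0.

As a check, the Euler characteristic is 9 − 18 + 9 − 1 = -1, which agrees with 1 − 2 + 0 − 0 = -1.

H_0 = Z,  H_1 = Z^2,  H_2 = 0,  H_3 = 0.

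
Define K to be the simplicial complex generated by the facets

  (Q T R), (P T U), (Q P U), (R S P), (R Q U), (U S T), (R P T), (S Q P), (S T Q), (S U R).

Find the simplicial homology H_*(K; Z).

H_0 = Z,  H_1 = Z/2,  H_2 = 0.

Take the total order P < Q < R < S < T < U on the vertex set. Then K (dimension 2) consists of the simplices:

  0-simplices (6): P, Q, R, S, T, U
  1-simplices (15): PQ, PR, PS, PT, PU, QR, QS, QT, QU, RS, RT, RU, ST, SU, TU
  2-simplices (10): PQS, PQU, PRS, PRT, PTU, QRT, QRU, QST, RSU, STU

Hence C_0 ≅ Z^6, C_1 ≅ Z^15, C_2 ≅ Z^10.

The boundary map ∂_1: C_1 → C_0 sends each edge [p,q] (with p < q) to q − p. For instance
  ∂ST = T − S.
This gives a 6×15 integer matrix of rank 5; reducing to Smith normal form yields diagonal entries (1,1,1,1,1).

Boundary ∂_2: C_2 → C_1 maps a triangle to the signed sum of its edges. For instance
  ∂STU = TU − SU + ST,
  ∂PRS = RS − PS + PR.
The 15×10 boundary matrix has rank 10 and Smith normal form diag(1,1,1,1,1,1,1,1,1,2).

Reading off H_k = ker ∂_k / im ∂_{k+1}:

  H_0: rank C_0 − rank ∂_1 = 6 − 5 = 1, and the invariant factors of ∂_1 are all 1, so H_0 ≅ Z.
  H_1: rank ker ∂_1 − rank ∂_2 = (15 − 5) − 10 = 0, and ∂_2 has invariant factor 2 > 1, so H_1 ≅ Z/2.
  H_2: rank ker ∂_2 − rank ∂_3 = (10 − 10) − 0 = 0, and there is no ∂_3, so H_2 ≅ 0.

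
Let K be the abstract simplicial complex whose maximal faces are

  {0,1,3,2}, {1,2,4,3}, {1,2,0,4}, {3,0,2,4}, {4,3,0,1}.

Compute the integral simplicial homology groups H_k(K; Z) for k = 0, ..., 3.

Order the vertices as 0 < 1 < 2 < 3 < 4. Listing each simplex with vertices in this order, K has dimension 3 with simplices:

  0-simplices (5): [0], [1], [2], [3], [4]
  1-simplices (10): [0,1], [0,2], [0,3], [0,4], [1,2], [1,3], [1,4], [2,3], [2,4], [3,4]
  2-simplices (10): [0,1,2], [0,1,3], [0,1,4], [0,2,3], [0,2,4], [0,3,4], [1,2,3], [1,2,4], [1,3,4], [2,3,4]
  3-simplices (5): [0,1,2,3], [0,1,2,4], [0,1,3,4], [0,2,3,4], [1,2,3,4]

giving chain groups C_0 ≅ Z^5, C_1 ≅ Z^10, C_2 ≅ Z^10, C_3 ≅ Z^5.

The boundary map ∂_1: C_1 → C_0 maps an edge to its endpoints' difference, ∂[p,q] = q − p.
This gives a 5×10 integer matrix of rank 4; reducing to Smith normal form yields diagonal entries (1,1,1,1).

The boundary map ∂_2: C_2 → C_1 acts by ∂[p,q,r] = [q,r] − [p,r] + [p,q]. For instance
  ∂[1,3,4] = [3,4] − [1,4] + [1,3],
  ∂[0,2,3] = [2,3] − [0,3] + [0,2].
The resulting 10×10 matrix has rank 6, and its Smith normal form has invariant factors (1,1,1,1,1,1).

The boundary map ∂_3: C_3 → C_2 sends each 3-simplex σ to the alternating sum Σ_i (−1)^i (σ with its i-th vertex removed). For instance
  ∂[1,2,3,4] = [2,3,4] − [1,3,4] + [1,2,4] − [1,2,3],
  ∂[0,1,2,4] = [1,2,4] − [0,2,4] + [0,1,4] − [0,1,2].
The resulting 10×5 matrix has rank 4, and its Smith normal form has invariant factors (1,1,1,1).

Now H_k = ker ∂_k / im ∂_{k+1}, so:

  H_0: rank C_0 − rank ∂_1 = 5 − 4 = 1, and the invariant factors of ∂_1 are all 1, so H_0 = Z.
  H_1: rank ker ∂_1 − rank ∂_2 = (10 − 4) − 6 = 0, and the invariant factors of ∂_2 are all 1, so H_1 = 0.
  H_2: rank ker ∂_2 − rank ∂_3 = (10 − 6) − 4 = 0, and the invariant factors of ∂_3 are all 1, so H_2 = 0.
  H_3: rank ker ∂_3 − rank ∂_4 = (5 − 4) − 0 = 1, and there is no ∂_4, so H_3 = Z.

H_0 = Z,  H_1 = 0,  H_2 = 0,  H_3 = Z.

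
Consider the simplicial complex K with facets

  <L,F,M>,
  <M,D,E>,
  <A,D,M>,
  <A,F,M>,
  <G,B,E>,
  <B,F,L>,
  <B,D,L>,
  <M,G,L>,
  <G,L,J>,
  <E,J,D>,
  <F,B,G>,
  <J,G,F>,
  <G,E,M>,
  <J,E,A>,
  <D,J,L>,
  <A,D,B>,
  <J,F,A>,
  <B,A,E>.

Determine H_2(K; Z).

H_2 ≅ 0.

Order the vertices as A < B < D < E < F < G < J < L < M. Listing each simplex with vertices in this order, K has dimension 2 with simplices:

  0-simplices (9): A, B, D, E, F, G, J, L, M
  1-simplices (27): AB, AD, AE, AF, AJ, AM, BD, BE, BF, BG, BL, DE, DJ, DL, DM, EG, EJ, EM, FG, FJ, FL, FM, GJ, GL, GM, JL, LM
  2-simplices (18): ABD, ABE, ADM, AEJ, AFJ, AFM, BDL, BEG, BFG, BFL, DEJ, DEM, DJL, EGM, FGJ, FLM, GJL, GLM

so the chain groups are C_0 ≅ Z^9, C_1 ≅ Z^27, C_2 ≅ Z^18.

Boundary ∂_1: C_1 → C_0 maps an edge to its endpoints' difference, ∂[p,q] = q − p. For instance
  ∂JL = L − J.
The resulting 9×27 matrix has rank 8, and its Smith normal form has invariant factors (1,1,1,1,1,1,1,1).

The boundary map ∂_2: C_2 → C_1 sends each 2-simplex [p,q,r] to [q,r] − [p,r] + [p,q]. For instance
  ∂DJL = JL − DL + DJ,
  ∂FGJ = GJ − FJ + FG.
The resulting 27×18 matrix has rank 18, and its Smith normal form has invariant factors (1,1,1,1,1,1,1,1,1,1,1,1,1,1,1,1,1,2).

Reading off H_k = ker ∂_k / im ∂_{k+1}:

  H_2: rank ker ∂_2 − rank ∂_3 = (18 − 18) − 0 = 0, and there is no ∂_3, so H_2 = 0.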